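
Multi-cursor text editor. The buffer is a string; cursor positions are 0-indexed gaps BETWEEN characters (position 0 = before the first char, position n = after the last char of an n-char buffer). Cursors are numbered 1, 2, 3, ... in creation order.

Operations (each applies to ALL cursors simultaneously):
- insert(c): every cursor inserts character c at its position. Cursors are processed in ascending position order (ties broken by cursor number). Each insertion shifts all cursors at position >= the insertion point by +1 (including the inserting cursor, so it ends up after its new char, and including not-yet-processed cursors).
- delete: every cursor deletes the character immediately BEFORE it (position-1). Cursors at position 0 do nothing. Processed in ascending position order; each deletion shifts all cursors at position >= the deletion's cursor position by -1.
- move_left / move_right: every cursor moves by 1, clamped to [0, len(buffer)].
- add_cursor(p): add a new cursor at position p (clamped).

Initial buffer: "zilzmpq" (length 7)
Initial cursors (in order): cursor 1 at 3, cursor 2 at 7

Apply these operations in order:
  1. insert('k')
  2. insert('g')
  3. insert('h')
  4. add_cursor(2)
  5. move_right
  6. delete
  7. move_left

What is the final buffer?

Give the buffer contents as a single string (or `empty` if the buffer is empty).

After op 1 (insert('k')): buffer="zilkzmpqk" (len 9), cursors c1@4 c2@9, authorship ...1....2
After op 2 (insert('g')): buffer="zilkgzmpqkg" (len 11), cursors c1@5 c2@11, authorship ...11....22
After op 3 (insert('h')): buffer="zilkghzmpqkgh" (len 13), cursors c1@6 c2@13, authorship ...111....222
After op 4 (add_cursor(2)): buffer="zilkghzmpqkgh" (len 13), cursors c3@2 c1@6 c2@13, authorship ...111....222
After op 5 (move_right): buffer="zilkghzmpqkgh" (len 13), cursors c3@3 c1@7 c2@13, authorship ...111....222
After op 6 (delete): buffer="zikghmpqkg" (len 10), cursors c3@2 c1@5 c2@10, authorship ..111...22
After op 7 (move_left): buffer="zikghmpqkg" (len 10), cursors c3@1 c1@4 c2@9, authorship ..111...22

Answer: zikghmpqkg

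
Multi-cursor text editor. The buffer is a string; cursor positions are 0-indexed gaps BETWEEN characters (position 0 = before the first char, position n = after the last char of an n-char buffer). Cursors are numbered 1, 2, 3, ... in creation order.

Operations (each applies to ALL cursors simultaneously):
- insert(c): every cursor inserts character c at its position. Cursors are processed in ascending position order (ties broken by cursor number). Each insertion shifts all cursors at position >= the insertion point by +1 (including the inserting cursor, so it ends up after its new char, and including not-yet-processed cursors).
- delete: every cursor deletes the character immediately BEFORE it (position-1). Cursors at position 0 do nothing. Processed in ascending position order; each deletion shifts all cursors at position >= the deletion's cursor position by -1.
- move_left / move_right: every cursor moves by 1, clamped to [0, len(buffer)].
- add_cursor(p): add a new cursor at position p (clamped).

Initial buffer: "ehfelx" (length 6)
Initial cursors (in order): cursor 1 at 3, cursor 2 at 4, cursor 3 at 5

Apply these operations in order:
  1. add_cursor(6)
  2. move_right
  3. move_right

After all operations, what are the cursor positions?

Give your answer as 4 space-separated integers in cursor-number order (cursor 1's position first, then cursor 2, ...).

After op 1 (add_cursor(6)): buffer="ehfelx" (len 6), cursors c1@3 c2@4 c3@5 c4@6, authorship ......
After op 2 (move_right): buffer="ehfelx" (len 6), cursors c1@4 c2@5 c3@6 c4@6, authorship ......
After op 3 (move_right): buffer="ehfelx" (len 6), cursors c1@5 c2@6 c3@6 c4@6, authorship ......

Answer: 5 6 6 6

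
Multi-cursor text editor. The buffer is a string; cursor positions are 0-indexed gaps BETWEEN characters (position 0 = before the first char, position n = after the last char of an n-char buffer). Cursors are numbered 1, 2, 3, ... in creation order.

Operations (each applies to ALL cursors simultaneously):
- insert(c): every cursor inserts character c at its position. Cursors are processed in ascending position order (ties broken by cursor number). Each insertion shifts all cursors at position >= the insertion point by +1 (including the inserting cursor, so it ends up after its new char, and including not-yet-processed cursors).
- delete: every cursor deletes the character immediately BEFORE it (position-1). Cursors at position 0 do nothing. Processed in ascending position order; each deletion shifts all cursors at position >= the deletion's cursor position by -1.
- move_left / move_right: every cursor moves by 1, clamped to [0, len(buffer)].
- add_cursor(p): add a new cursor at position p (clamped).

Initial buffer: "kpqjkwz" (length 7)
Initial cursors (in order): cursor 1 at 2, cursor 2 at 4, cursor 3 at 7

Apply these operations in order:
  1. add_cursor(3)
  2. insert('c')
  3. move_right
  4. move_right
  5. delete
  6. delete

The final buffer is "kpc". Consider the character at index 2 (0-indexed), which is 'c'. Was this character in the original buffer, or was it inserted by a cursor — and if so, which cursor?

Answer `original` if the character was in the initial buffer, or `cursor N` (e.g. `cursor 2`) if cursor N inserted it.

Answer: cursor 1

Derivation:
After op 1 (add_cursor(3)): buffer="kpqjkwz" (len 7), cursors c1@2 c4@3 c2@4 c3@7, authorship .......
After op 2 (insert('c')): buffer="kpcqcjckwzc" (len 11), cursors c1@3 c4@5 c2@7 c3@11, authorship ..1.4.2...3
After op 3 (move_right): buffer="kpcqcjckwzc" (len 11), cursors c1@4 c4@6 c2@8 c3@11, authorship ..1.4.2...3
After op 4 (move_right): buffer="kpcqcjckwzc" (len 11), cursors c1@5 c4@7 c2@9 c3@11, authorship ..1.4.2...3
After op 5 (delete): buffer="kpcqjkz" (len 7), cursors c1@4 c4@5 c2@6 c3@7, authorship ..1....
After op 6 (delete): buffer="kpc" (len 3), cursors c1@3 c2@3 c3@3 c4@3, authorship ..1
Authorship (.=original, N=cursor N): . . 1
Index 2: author = 1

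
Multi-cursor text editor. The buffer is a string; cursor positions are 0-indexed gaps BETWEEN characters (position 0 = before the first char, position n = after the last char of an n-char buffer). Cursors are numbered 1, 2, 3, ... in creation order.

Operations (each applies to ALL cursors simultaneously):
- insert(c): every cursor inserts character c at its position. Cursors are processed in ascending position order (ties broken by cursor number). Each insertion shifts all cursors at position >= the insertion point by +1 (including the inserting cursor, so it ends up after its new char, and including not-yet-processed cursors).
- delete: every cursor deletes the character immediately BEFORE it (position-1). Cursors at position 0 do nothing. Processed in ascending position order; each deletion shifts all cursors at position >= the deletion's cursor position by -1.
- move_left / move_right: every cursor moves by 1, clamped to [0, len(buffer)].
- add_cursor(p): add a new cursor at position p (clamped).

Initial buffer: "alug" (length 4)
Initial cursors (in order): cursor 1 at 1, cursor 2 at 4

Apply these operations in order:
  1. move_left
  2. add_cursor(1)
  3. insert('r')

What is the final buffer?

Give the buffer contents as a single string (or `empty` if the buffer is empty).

After op 1 (move_left): buffer="alug" (len 4), cursors c1@0 c2@3, authorship ....
After op 2 (add_cursor(1)): buffer="alug" (len 4), cursors c1@0 c3@1 c2@3, authorship ....
After op 3 (insert('r')): buffer="rarlurg" (len 7), cursors c1@1 c3@3 c2@6, authorship 1.3..2.

Answer: rarlurg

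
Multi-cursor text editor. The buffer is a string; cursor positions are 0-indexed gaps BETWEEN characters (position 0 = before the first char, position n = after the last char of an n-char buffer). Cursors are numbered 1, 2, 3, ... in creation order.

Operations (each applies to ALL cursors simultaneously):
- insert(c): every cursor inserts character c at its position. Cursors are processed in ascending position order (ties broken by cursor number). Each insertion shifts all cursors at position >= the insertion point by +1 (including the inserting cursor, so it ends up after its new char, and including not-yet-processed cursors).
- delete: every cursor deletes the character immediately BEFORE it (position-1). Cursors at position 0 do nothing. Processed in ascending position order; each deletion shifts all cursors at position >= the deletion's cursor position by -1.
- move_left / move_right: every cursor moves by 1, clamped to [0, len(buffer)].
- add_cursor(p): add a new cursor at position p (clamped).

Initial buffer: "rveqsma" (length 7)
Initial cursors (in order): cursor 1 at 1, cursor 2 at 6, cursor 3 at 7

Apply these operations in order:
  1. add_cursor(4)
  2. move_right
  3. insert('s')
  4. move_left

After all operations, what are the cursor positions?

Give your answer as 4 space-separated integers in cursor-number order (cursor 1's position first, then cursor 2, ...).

After op 1 (add_cursor(4)): buffer="rveqsma" (len 7), cursors c1@1 c4@4 c2@6 c3@7, authorship .......
After op 2 (move_right): buffer="rveqsma" (len 7), cursors c1@2 c4@5 c2@7 c3@7, authorship .......
After op 3 (insert('s')): buffer="rvseqssmass" (len 11), cursors c1@3 c4@7 c2@11 c3@11, authorship ..1...4..23
After op 4 (move_left): buffer="rvseqssmass" (len 11), cursors c1@2 c4@6 c2@10 c3@10, authorship ..1...4..23

Answer: 2 10 10 6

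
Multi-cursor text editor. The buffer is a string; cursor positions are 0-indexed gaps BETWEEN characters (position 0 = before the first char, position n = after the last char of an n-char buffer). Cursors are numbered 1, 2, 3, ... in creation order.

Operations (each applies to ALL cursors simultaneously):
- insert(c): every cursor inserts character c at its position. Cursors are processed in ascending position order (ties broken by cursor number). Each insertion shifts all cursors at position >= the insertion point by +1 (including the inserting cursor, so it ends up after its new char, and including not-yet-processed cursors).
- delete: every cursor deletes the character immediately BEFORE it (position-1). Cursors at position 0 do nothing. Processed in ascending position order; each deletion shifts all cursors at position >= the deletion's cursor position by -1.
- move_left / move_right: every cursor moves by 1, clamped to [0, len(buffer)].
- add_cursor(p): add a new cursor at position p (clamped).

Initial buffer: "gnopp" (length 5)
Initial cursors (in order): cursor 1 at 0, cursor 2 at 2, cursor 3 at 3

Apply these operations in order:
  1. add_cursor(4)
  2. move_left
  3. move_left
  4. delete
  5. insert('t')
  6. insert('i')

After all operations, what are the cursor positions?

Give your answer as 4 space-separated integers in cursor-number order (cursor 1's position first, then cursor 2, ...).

After op 1 (add_cursor(4)): buffer="gnopp" (len 5), cursors c1@0 c2@2 c3@3 c4@4, authorship .....
After op 2 (move_left): buffer="gnopp" (len 5), cursors c1@0 c2@1 c3@2 c4@3, authorship .....
After op 3 (move_left): buffer="gnopp" (len 5), cursors c1@0 c2@0 c3@1 c4@2, authorship .....
After op 4 (delete): buffer="opp" (len 3), cursors c1@0 c2@0 c3@0 c4@0, authorship ...
After op 5 (insert('t')): buffer="ttttopp" (len 7), cursors c1@4 c2@4 c3@4 c4@4, authorship 1234...
After op 6 (insert('i')): buffer="ttttiiiiopp" (len 11), cursors c1@8 c2@8 c3@8 c4@8, authorship 12341234...

Answer: 8 8 8 8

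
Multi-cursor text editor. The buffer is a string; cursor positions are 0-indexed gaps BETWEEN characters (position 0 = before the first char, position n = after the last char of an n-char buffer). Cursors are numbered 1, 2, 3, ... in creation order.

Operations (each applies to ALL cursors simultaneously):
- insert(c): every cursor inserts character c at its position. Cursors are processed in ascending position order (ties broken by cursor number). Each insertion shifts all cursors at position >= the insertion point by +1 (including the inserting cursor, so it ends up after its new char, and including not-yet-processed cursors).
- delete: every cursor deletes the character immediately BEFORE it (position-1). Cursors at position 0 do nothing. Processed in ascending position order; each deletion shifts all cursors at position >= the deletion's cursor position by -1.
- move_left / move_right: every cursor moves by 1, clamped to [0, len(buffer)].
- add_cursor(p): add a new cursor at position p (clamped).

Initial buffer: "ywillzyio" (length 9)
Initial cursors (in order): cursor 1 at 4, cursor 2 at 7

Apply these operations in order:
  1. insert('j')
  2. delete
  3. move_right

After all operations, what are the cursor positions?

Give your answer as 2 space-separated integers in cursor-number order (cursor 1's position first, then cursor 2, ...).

Answer: 5 8

Derivation:
After op 1 (insert('j')): buffer="ywiljlzyjio" (len 11), cursors c1@5 c2@9, authorship ....1...2..
After op 2 (delete): buffer="ywillzyio" (len 9), cursors c1@4 c2@7, authorship .........
After op 3 (move_right): buffer="ywillzyio" (len 9), cursors c1@5 c2@8, authorship .........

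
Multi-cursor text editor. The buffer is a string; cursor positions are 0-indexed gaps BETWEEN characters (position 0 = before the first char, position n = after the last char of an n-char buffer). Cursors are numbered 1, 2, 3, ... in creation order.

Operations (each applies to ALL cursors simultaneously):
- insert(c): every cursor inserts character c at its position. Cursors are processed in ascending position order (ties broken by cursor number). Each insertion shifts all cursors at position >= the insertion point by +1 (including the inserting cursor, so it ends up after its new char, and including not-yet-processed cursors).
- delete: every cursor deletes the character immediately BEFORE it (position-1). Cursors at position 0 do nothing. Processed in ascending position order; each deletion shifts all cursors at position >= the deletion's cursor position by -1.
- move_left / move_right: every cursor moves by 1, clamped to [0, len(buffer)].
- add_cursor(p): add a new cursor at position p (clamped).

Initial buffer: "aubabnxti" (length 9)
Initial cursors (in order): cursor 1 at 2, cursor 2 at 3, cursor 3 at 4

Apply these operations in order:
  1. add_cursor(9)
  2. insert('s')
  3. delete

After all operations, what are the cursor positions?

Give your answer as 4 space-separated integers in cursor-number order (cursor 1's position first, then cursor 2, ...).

After op 1 (add_cursor(9)): buffer="aubabnxti" (len 9), cursors c1@2 c2@3 c3@4 c4@9, authorship .........
After op 2 (insert('s')): buffer="ausbsasbnxtis" (len 13), cursors c1@3 c2@5 c3@7 c4@13, authorship ..1.2.3.....4
After op 3 (delete): buffer="aubabnxti" (len 9), cursors c1@2 c2@3 c3@4 c4@9, authorship .........

Answer: 2 3 4 9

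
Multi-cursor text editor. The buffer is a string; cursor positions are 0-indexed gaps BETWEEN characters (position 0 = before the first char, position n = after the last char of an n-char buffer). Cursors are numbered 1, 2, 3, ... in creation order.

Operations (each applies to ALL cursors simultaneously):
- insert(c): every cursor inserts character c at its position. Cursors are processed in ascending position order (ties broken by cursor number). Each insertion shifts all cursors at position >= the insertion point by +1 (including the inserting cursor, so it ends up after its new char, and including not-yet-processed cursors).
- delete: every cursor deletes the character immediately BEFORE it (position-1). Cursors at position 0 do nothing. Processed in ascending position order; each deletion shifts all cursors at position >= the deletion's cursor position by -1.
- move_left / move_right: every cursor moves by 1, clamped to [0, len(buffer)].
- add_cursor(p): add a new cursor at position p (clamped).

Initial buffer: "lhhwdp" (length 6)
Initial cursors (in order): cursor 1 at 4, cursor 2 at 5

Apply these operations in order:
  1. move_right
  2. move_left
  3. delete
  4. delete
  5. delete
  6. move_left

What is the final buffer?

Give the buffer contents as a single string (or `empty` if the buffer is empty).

After op 1 (move_right): buffer="lhhwdp" (len 6), cursors c1@5 c2@6, authorship ......
After op 2 (move_left): buffer="lhhwdp" (len 6), cursors c1@4 c2@5, authorship ......
After op 3 (delete): buffer="lhhp" (len 4), cursors c1@3 c2@3, authorship ....
After op 4 (delete): buffer="lp" (len 2), cursors c1@1 c2@1, authorship ..
After op 5 (delete): buffer="p" (len 1), cursors c1@0 c2@0, authorship .
After op 6 (move_left): buffer="p" (len 1), cursors c1@0 c2@0, authorship .

Answer: p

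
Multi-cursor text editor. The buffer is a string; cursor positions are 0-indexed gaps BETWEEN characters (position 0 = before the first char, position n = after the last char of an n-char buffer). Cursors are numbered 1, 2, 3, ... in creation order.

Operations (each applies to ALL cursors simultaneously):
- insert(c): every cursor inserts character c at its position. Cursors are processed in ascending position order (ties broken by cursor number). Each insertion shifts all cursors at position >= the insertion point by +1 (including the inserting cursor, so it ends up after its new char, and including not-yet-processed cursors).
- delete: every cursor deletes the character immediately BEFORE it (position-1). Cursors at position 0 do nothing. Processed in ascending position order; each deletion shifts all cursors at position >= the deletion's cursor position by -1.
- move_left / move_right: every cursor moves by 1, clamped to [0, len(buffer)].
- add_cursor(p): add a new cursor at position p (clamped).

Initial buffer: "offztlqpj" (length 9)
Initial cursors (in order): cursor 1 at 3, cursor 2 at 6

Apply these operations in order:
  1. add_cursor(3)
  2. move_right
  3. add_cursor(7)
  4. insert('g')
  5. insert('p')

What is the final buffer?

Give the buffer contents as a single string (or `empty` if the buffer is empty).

After op 1 (add_cursor(3)): buffer="offztlqpj" (len 9), cursors c1@3 c3@3 c2@6, authorship .........
After op 2 (move_right): buffer="offztlqpj" (len 9), cursors c1@4 c3@4 c2@7, authorship .........
After op 3 (add_cursor(7)): buffer="offztlqpj" (len 9), cursors c1@4 c3@4 c2@7 c4@7, authorship .........
After op 4 (insert('g')): buffer="offzggtlqggpj" (len 13), cursors c1@6 c3@6 c2@11 c4@11, authorship ....13...24..
After op 5 (insert('p')): buffer="offzggpptlqggpppj" (len 17), cursors c1@8 c3@8 c2@15 c4@15, authorship ....1313...2424..

Answer: offzggpptlqggpppj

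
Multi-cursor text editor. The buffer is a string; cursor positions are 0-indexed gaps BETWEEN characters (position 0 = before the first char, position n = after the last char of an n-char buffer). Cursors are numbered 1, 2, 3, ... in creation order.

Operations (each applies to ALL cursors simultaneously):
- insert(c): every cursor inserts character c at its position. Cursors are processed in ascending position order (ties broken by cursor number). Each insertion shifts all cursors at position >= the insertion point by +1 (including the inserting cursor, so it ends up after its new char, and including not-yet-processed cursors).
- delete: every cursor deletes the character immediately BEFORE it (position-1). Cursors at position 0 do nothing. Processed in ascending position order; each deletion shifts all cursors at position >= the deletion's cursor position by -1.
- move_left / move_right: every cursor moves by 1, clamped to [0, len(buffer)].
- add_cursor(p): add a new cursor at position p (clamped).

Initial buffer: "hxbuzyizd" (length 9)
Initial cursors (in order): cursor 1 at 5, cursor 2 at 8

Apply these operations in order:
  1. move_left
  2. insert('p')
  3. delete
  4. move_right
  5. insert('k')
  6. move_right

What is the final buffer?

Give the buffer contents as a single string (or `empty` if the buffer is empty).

After op 1 (move_left): buffer="hxbuzyizd" (len 9), cursors c1@4 c2@7, authorship .........
After op 2 (insert('p')): buffer="hxbupzyipzd" (len 11), cursors c1@5 c2@9, authorship ....1...2..
After op 3 (delete): buffer="hxbuzyizd" (len 9), cursors c1@4 c2@7, authorship .........
After op 4 (move_right): buffer="hxbuzyizd" (len 9), cursors c1@5 c2@8, authorship .........
After op 5 (insert('k')): buffer="hxbuzkyizkd" (len 11), cursors c1@6 c2@10, authorship .....1...2.
After op 6 (move_right): buffer="hxbuzkyizkd" (len 11), cursors c1@7 c2@11, authorship .....1...2.

Answer: hxbuzkyizkd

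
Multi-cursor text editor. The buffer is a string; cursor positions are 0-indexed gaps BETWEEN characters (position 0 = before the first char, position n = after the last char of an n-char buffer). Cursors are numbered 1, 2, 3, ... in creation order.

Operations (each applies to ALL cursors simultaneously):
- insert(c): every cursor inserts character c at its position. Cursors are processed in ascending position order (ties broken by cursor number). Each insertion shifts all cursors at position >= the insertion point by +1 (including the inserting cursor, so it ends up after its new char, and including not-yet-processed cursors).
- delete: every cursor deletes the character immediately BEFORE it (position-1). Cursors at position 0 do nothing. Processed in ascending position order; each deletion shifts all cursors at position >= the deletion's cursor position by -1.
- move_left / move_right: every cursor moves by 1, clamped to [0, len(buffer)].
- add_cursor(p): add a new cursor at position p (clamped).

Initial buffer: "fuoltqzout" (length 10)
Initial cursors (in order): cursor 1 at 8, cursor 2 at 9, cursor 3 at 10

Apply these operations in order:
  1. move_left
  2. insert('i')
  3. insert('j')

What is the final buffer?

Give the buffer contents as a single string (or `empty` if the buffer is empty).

Answer: fuoltqzijoijuijt

Derivation:
After op 1 (move_left): buffer="fuoltqzout" (len 10), cursors c1@7 c2@8 c3@9, authorship ..........
After op 2 (insert('i')): buffer="fuoltqzioiuit" (len 13), cursors c1@8 c2@10 c3@12, authorship .......1.2.3.
After op 3 (insert('j')): buffer="fuoltqzijoijuijt" (len 16), cursors c1@9 c2@12 c3@15, authorship .......11.22.33.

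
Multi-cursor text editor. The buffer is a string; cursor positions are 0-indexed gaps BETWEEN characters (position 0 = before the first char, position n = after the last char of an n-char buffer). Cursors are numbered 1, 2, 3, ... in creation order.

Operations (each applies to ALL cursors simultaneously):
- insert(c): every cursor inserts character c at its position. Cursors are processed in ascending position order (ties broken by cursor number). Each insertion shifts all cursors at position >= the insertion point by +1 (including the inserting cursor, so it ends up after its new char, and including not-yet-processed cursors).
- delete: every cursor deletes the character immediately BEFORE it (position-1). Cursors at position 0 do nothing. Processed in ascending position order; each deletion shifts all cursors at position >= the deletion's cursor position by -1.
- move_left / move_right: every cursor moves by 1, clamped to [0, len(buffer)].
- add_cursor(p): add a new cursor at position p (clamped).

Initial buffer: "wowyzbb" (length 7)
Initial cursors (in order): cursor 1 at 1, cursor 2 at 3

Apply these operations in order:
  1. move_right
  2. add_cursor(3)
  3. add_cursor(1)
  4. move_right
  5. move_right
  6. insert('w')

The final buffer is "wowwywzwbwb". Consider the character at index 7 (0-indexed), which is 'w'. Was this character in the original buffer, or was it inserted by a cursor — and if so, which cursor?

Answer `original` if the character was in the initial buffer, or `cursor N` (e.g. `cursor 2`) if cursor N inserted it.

After op 1 (move_right): buffer="wowyzbb" (len 7), cursors c1@2 c2@4, authorship .......
After op 2 (add_cursor(3)): buffer="wowyzbb" (len 7), cursors c1@2 c3@3 c2@4, authorship .......
After op 3 (add_cursor(1)): buffer="wowyzbb" (len 7), cursors c4@1 c1@2 c3@3 c2@4, authorship .......
After op 4 (move_right): buffer="wowyzbb" (len 7), cursors c4@2 c1@3 c3@4 c2@5, authorship .......
After op 5 (move_right): buffer="wowyzbb" (len 7), cursors c4@3 c1@4 c3@5 c2@6, authorship .......
After op 6 (insert('w')): buffer="wowwywzwbwb" (len 11), cursors c4@4 c1@6 c3@8 c2@10, authorship ...4.1.3.2.
Authorship (.=original, N=cursor N): . . . 4 . 1 . 3 . 2 .
Index 7: author = 3

Answer: cursor 3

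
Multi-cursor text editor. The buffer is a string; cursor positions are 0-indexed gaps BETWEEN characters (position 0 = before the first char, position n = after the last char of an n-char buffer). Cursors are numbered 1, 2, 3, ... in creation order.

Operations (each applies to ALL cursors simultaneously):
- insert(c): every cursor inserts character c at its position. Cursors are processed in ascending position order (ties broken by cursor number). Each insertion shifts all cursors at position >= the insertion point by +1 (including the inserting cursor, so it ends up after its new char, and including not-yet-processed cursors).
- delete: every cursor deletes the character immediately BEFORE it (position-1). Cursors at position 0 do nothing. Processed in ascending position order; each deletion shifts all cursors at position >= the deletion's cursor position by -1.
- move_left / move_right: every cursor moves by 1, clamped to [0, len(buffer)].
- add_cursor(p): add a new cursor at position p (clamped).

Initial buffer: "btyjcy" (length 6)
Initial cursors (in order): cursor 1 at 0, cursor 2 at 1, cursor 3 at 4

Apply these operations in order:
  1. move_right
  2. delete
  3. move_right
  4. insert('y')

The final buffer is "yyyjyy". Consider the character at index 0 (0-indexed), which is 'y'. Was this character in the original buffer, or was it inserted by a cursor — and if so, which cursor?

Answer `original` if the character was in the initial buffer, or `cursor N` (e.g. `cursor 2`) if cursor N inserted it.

Answer: original

Derivation:
After op 1 (move_right): buffer="btyjcy" (len 6), cursors c1@1 c2@2 c3@5, authorship ......
After op 2 (delete): buffer="yjy" (len 3), cursors c1@0 c2@0 c3@2, authorship ...
After op 3 (move_right): buffer="yjy" (len 3), cursors c1@1 c2@1 c3@3, authorship ...
After op 4 (insert('y')): buffer="yyyjyy" (len 6), cursors c1@3 c2@3 c3@6, authorship .12..3
Authorship (.=original, N=cursor N): . 1 2 . . 3
Index 0: author = original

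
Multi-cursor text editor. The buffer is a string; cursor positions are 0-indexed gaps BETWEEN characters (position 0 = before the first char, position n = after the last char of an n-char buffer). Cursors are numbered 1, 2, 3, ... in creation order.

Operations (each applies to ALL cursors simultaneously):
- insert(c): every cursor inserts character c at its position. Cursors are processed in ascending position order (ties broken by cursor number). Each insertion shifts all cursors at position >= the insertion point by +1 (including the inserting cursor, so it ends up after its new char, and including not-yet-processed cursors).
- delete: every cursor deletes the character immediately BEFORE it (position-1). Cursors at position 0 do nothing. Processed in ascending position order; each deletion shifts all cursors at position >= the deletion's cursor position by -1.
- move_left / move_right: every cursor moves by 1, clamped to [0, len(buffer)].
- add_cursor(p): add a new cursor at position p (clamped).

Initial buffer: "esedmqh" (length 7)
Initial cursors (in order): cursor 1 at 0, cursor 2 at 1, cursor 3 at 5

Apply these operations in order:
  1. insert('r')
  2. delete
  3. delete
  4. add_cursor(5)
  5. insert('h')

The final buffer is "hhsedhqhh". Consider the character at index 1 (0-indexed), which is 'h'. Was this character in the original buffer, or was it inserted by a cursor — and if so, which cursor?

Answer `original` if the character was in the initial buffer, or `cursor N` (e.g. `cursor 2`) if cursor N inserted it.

After op 1 (insert('r')): buffer="rersedmrqh" (len 10), cursors c1@1 c2@3 c3@8, authorship 1.2....3..
After op 2 (delete): buffer="esedmqh" (len 7), cursors c1@0 c2@1 c3@5, authorship .......
After op 3 (delete): buffer="sedqh" (len 5), cursors c1@0 c2@0 c3@3, authorship .....
After op 4 (add_cursor(5)): buffer="sedqh" (len 5), cursors c1@0 c2@0 c3@3 c4@5, authorship .....
After op 5 (insert('h')): buffer="hhsedhqhh" (len 9), cursors c1@2 c2@2 c3@6 c4@9, authorship 12...3..4
Authorship (.=original, N=cursor N): 1 2 . . . 3 . . 4
Index 1: author = 2

Answer: cursor 2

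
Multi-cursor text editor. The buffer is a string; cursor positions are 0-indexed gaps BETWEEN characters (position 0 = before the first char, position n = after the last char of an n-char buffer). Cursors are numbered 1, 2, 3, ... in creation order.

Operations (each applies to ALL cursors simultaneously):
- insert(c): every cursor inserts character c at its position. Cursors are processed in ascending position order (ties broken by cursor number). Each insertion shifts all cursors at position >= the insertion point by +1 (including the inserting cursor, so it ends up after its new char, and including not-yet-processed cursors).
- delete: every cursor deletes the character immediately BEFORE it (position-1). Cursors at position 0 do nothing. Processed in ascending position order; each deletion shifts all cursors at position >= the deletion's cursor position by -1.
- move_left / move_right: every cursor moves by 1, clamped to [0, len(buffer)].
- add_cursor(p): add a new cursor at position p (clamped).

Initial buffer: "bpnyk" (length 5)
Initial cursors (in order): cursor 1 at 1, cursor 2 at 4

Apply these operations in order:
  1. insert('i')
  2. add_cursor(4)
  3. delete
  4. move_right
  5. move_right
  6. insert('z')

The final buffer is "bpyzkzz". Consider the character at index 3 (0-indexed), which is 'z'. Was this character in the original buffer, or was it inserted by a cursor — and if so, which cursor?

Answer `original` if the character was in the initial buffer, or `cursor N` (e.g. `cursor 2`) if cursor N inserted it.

Answer: cursor 1

Derivation:
After op 1 (insert('i')): buffer="bipnyik" (len 7), cursors c1@2 c2@6, authorship .1...2.
After op 2 (add_cursor(4)): buffer="bipnyik" (len 7), cursors c1@2 c3@4 c2@6, authorship .1...2.
After op 3 (delete): buffer="bpyk" (len 4), cursors c1@1 c3@2 c2@3, authorship ....
After op 4 (move_right): buffer="bpyk" (len 4), cursors c1@2 c3@3 c2@4, authorship ....
After op 5 (move_right): buffer="bpyk" (len 4), cursors c1@3 c2@4 c3@4, authorship ....
After op 6 (insert('z')): buffer="bpyzkzz" (len 7), cursors c1@4 c2@7 c3@7, authorship ...1.23
Authorship (.=original, N=cursor N): . . . 1 . 2 3
Index 3: author = 1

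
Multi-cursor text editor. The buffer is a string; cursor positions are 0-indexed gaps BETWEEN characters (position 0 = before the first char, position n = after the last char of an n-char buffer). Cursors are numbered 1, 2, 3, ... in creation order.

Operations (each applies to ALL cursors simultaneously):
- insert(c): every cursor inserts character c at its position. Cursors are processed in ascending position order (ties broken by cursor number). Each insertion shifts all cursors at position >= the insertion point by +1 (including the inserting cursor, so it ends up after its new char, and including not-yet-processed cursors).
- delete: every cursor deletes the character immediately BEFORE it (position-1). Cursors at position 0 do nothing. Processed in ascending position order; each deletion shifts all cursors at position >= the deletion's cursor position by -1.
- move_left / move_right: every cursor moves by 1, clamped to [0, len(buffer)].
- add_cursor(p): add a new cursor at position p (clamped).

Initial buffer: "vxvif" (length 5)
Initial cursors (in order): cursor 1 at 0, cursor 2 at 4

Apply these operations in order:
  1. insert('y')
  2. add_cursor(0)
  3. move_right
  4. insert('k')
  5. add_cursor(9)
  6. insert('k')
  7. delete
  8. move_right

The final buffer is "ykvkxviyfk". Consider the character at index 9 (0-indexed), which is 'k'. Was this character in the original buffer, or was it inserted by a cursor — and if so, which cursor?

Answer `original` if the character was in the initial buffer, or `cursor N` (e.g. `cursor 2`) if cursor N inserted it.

After op 1 (insert('y')): buffer="yvxviyf" (len 7), cursors c1@1 c2@6, authorship 1....2.
After op 2 (add_cursor(0)): buffer="yvxviyf" (len 7), cursors c3@0 c1@1 c2@6, authorship 1....2.
After op 3 (move_right): buffer="yvxviyf" (len 7), cursors c3@1 c1@2 c2@7, authorship 1....2.
After op 4 (insert('k')): buffer="ykvkxviyfk" (len 10), cursors c3@2 c1@4 c2@10, authorship 13.1...2.2
After op 5 (add_cursor(9)): buffer="ykvkxviyfk" (len 10), cursors c3@2 c1@4 c4@9 c2@10, authorship 13.1...2.2
After op 6 (insert('k')): buffer="ykkvkkxviyfkkk" (len 14), cursors c3@3 c1@6 c4@12 c2@14, authorship 133.11...2.422
After op 7 (delete): buffer="ykvkxviyfk" (len 10), cursors c3@2 c1@4 c4@9 c2@10, authorship 13.1...2.2
After op 8 (move_right): buffer="ykvkxviyfk" (len 10), cursors c3@3 c1@5 c2@10 c4@10, authorship 13.1...2.2
Authorship (.=original, N=cursor N): 1 3 . 1 . . . 2 . 2
Index 9: author = 2

Answer: cursor 2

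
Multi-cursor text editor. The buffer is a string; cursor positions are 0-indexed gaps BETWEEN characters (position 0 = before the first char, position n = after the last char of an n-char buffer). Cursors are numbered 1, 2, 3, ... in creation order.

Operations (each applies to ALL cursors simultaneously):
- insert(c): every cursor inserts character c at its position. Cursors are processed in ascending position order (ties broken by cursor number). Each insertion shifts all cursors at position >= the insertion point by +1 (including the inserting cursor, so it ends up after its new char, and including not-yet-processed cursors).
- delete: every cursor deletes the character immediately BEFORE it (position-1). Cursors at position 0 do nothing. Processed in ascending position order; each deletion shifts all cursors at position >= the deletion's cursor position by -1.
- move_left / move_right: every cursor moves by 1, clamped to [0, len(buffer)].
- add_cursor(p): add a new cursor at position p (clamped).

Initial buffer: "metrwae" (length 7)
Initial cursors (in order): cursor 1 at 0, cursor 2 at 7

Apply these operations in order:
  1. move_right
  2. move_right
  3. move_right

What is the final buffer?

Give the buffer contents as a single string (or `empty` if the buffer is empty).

Answer: metrwae

Derivation:
After op 1 (move_right): buffer="metrwae" (len 7), cursors c1@1 c2@7, authorship .......
After op 2 (move_right): buffer="metrwae" (len 7), cursors c1@2 c2@7, authorship .......
After op 3 (move_right): buffer="metrwae" (len 7), cursors c1@3 c2@7, authorship .......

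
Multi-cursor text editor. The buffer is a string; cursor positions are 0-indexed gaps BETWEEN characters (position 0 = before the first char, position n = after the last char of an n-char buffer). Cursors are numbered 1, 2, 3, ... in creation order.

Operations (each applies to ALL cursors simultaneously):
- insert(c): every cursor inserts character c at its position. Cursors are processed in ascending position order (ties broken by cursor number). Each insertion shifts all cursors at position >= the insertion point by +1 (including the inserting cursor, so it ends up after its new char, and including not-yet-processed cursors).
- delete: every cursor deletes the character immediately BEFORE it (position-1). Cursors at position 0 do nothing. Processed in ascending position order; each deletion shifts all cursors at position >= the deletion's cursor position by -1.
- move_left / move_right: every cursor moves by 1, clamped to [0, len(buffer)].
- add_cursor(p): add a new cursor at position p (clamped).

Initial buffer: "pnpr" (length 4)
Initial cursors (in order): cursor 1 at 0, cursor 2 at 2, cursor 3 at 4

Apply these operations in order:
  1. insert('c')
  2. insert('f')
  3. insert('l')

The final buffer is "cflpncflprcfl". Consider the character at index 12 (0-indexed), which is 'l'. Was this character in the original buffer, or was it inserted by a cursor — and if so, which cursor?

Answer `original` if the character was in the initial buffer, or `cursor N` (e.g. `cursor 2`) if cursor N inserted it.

Answer: cursor 3

Derivation:
After op 1 (insert('c')): buffer="cpncprc" (len 7), cursors c1@1 c2@4 c3@7, authorship 1..2..3
After op 2 (insert('f')): buffer="cfpncfprcf" (len 10), cursors c1@2 c2@6 c3@10, authorship 11..22..33
After op 3 (insert('l')): buffer="cflpncflprcfl" (len 13), cursors c1@3 c2@8 c3@13, authorship 111..222..333
Authorship (.=original, N=cursor N): 1 1 1 . . 2 2 2 . . 3 3 3
Index 12: author = 3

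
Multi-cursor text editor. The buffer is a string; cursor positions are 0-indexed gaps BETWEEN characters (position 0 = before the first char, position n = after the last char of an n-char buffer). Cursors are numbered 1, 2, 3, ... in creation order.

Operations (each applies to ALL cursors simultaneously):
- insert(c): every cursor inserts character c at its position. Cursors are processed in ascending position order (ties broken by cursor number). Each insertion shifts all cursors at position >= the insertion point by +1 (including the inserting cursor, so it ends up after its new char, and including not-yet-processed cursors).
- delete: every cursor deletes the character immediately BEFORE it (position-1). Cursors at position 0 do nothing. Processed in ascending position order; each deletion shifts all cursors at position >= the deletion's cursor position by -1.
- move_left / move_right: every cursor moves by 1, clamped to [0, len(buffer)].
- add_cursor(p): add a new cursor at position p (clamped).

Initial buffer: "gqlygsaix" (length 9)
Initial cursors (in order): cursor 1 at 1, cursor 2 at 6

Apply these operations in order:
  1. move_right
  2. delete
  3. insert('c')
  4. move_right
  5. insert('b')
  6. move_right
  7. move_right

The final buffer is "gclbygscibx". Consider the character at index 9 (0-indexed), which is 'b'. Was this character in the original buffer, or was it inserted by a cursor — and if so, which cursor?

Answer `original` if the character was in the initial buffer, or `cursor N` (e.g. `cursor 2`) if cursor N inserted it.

Answer: cursor 2

Derivation:
After op 1 (move_right): buffer="gqlygsaix" (len 9), cursors c1@2 c2@7, authorship .........
After op 2 (delete): buffer="glygsix" (len 7), cursors c1@1 c2@5, authorship .......
After op 3 (insert('c')): buffer="gclygscix" (len 9), cursors c1@2 c2@7, authorship .1....2..
After op 4 (move_right): buffer="gclygscix" (len 9), cursors c1@3 c2@8, authorship .1....2..
After op 5 (insert('b')): buffer="gclbygscibx" (len 11), cursors c1@4 c2@10, authorship .1.1...2.2.
After op 6 (move_right): buffer="gclbygscibx" (len 11), cursors c1@5 c2@11, authorship .1.1...2.2.
After op 7 (move_right): buffer="gclbygscibx" (len 11), cursors c1@6 c2@11, authorship .1.1...2.2.
Authorship (.=original, N=cursor N): . 1 . 1 . . . 2 . 2 .
Index 9: author = 2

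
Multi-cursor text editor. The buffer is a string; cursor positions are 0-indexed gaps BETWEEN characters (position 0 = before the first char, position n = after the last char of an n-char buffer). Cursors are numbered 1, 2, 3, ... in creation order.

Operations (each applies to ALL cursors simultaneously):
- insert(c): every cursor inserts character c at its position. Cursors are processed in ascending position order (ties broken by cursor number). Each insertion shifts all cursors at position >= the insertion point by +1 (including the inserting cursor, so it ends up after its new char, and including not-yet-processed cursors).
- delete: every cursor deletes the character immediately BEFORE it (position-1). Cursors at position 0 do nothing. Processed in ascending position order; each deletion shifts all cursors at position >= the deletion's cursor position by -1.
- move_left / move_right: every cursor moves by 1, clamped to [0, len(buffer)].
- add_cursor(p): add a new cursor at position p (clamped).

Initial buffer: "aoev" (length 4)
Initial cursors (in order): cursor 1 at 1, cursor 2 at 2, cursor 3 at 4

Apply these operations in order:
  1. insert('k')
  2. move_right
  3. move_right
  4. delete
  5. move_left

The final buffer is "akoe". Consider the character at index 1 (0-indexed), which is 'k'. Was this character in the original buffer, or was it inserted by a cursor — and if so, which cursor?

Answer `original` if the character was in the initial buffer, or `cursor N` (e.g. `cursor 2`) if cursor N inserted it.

Answer: cursor 1

Derivation:
After op 1 (insert('k')): buffer="akokevk" (len 7), cursors c1@2 c2@4 c3@7, authorship .1.2..3
After op 2 (move_right): buffer="akokevk" (len 7), cursors c1@3 c2@5 c3@7, authorship .1.2..3
After op 3 (move_right): buffer="akokevk" (len 7), cursors c1@4 c2@6 c3@7, authorship .1.2..3
After op 4 (delete): buffer="akoe" (len 4), cursors c1@3 c2@4 c3@4, authorship .1..
After op 5 (move_left): buffer="akoe" (len 4), cursors c1@2 c2@3 c3@3, authorship .1..
Authorship (.=original, N=cursor N): . 1 . .
Index 1: author = 1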